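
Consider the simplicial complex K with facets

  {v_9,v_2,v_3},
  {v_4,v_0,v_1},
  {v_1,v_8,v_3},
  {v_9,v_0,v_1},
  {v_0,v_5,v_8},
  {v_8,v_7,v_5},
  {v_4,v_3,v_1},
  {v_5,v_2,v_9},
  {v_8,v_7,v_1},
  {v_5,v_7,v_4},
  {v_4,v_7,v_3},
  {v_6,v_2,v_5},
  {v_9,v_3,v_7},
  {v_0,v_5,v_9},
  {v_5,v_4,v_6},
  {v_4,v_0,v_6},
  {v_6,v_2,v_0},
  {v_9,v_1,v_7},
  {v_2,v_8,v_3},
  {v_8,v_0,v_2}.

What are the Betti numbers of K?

We work with the vertex ordering v_0 < v_1 < v_2 < v_3 < v_4 < v_5 < v_6 < v_7 < v_8 < v_9. The simplices of K, each written with vertices in increasing order, are:

  0-simplices (10): [v_0], [v_1], [v_2], [v_3], [v_4], [v_5], [v_6], [v_7], [v_8], [v_9]
  1-simplices (30): (30 of them)
  2-simplices (20): (20 of them)

so the chain groups are C_0 ≅ Z^10, C_1 ≅ Z^30, C_2 ≅ Z^20.

∂_1: C_1 → C_0 maps an edge to its endpoints' difference, ∂[p,q] = q − p. For instance
  ∂[v_3,v_4] = [v_4] − [v_3].
The resulting 10×30 matrix has rank 9, and its Smith normal form has invariant factors (1,1,1,1,1,1,1,1,1).

The boundary map ∂_2: C_2 → C_1 sends each 2-simplex [p,q,r] to [q,r] − [p,r] + [p,q]. For instance
  ∂[v_0,v_5,v_8] = [v_5,v_8] − [v_0,v_8] + [v_0,v_5],
  ∂[v_1,v_7,v_9] = [v_7,v_9] − [v_1,v_9] + [v_1,v_7].
As a 30×20 matrix over Z this has rank 20, with invariant factors (1,1,1,1,1,1,1,1,1,1,1,1,1,1,1,1,1,1,1,2).

Now H_k = ker ∂_k / im ∂_{k+1}, so:

  H_0: rank C_0 − rank ∂_1 = 10 − 9 = 1, and the invariant factors of ∂_1 are all 1, so H_0 ≅ Z.
  H_1: rank ker ∂_1 − rank ∂_2 = (30 − 9) − 20 = 1, and ∂_2 has invariant factor 2 > 1, so H_1 ≅ Z ⊕ Z/2Z.
  H_2: rank ker ∂_2 − rank ∂_3 = (20 − 20) − 0 = 0, and there is no ∂_3, so H_2 ≅ 0.

As a check, the Euler characteristic is 10 − 30 + 20 = 0, which agrees with 1 − 1 + 0 = 0.

Hence the Betti numbers are b_0 = 1, b_1 = 1, b_2 = 0.

b_0 = 1, b_1 = 1, b_2 = 0.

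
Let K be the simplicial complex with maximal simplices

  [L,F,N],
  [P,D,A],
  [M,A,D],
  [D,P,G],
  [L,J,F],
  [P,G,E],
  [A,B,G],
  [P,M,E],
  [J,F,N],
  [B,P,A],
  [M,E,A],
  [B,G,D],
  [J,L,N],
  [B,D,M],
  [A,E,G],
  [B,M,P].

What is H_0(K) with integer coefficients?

Fix the vertex order A < B < D < E < F < G < J < L < M < N < P and write every simplex with vertices in increasing order. Then dim K = 2 and the simplices of K are:

  0-simplices (11): A, B, D, E, F, G, J, L, M, N, P
  1-simplices (24): AB, AD, AE, AG, AM, AP, BD, BG, BM, BP, DG, DM, DP, EG, EM, EP, FJ, FL, FN, GP, JL, JN, LN, MP
  2-simplices (16): ABG, ABP, ADM, ADP, AEG, AEM, BDG, BDM, BMP, DGP, EGP, EMP, FJL, FJN, FLN, JLN

giving chain groups C_0 ≅ Z^11, C_1 ≅ Z^24, C_2 ≅ Z^16.

Boundary ∂_1: C_1 → C_0 maps an edge to its endpoints' difference, ∂[p,q] = q − p. For instance
  ∂JN = N − J.
The resulting 11×24 matrix has rank 9, and its Smith normal form has invariant factors (1,1,1,1,1,1,1,1,1).

Boundary ∂_2: C_2 → C_1 acts by ∂[p,q,r] = [q,r] − [p,r] + [p,q]. For instance
  ∂FJL = JL − FL + FJ,
  ∂AEM = EM − AM + AE.
The resulting 24×16 matrix has rank 15, and its Smith normal form has invariant factors (1,1,1,1,1,1,1,1,1,1,1,1,1,1,2).

Computing H_k = (kernel of ∂_k) / (image of ∂_{k+1}):

  H_0: rank C_0 − rank ∂_1 = 11 − 9 = 2, and the invariant factors of ∂_1 are all 1, so H_0 = Z^2.

H_0 ≅ Z^2.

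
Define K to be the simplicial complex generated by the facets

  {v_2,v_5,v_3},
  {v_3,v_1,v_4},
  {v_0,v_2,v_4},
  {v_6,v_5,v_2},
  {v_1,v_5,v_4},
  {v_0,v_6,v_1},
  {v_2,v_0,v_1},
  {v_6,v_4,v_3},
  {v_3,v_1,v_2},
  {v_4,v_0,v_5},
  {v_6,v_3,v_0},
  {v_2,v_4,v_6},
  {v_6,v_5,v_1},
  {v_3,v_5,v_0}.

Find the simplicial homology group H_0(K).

H_0 ≅ Z.

Take the total order v_0 < v_1 < v_2 < v_3 < v_4 < v_5 < v_6 on the vertex set. Then K (dimension 2) consists of the simplices:

  0-simplices (7): [v_0], [v_1], [v_2], [v_3], [v_4], [v_5], [v_6]
  1-simplices (21): (21 of them)
  2-simplices (14): (14 of them)

giving chain groups C_0 ≅ Z^7, C_1 ≅ Z^21, C_2 ≅ Z^14.

∂_1: C_1 → C_0 sends each edge [p,q] (with p < q) to q − p. For instance
  ∂[v_1,v_4] = [v_4] − [v_1].
As a 7×21 matrix over Z this has rank 6, with invariant factors (1,1,1,1,1,1).

∂_2: C_2 → C_1 maps a triangle to the signed sum of its edges. For instance
  ∂[v_1,v_3,v_4] = [v_3,v_4] − [v_1,v_4] + [v_1,v_3],
  ∂[v_0,v_4,v_5] = [v_4,v_5] − [v_0,v_5] + [v_0,v_4].
This gives a 21×14 integer matrix of rank 13; reducing to Smith normal form yields diagonal entries (1,1,1,1,1,1,1,1,1,1,1,1,1).

Now H_k = ker ∂_k / im ∂_{k+1}, so:

  H_0: rank C_0 − rank ∂_1 = 7 − 6 = 1, and the invariant factors of ∂_1 are all 1, so H_0 = Z.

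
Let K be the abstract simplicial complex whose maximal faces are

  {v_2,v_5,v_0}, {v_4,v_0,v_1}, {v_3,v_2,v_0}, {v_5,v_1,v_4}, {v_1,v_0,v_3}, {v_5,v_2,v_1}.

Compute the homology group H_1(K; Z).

H_1 = Z.

K has 6 vertices, 12 edges, 6 triangles.
rank ∂_1 = 5, rank ∂_2 = 6 ⇒ b_1 = 12 − 5 − 6 = 1; all invariant factors of ∂_2 are 1 so no torsion. So H_1 ≅ Z.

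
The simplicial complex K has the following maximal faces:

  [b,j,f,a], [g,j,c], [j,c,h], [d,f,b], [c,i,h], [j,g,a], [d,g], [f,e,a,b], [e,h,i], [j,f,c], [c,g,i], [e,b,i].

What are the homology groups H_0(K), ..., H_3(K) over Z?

Order the vertices as a < b < c < d < e < f < g < h < i < j. Listing each simplex with vertices in this order, K has dimension 3 with simplices:

  0-simplices (10): a, b, c, d, e, f, g, h, i, j
  1-simplices (25): ab, ae, af, ag, aj, bd, be, bf, bi, bj, cf, cg, ch, ci, cj, df, dg, ef, eh, ei, fj, gi, gj, hi, hj
  2-simplices (16): abe, abf, abj, aef, afj, agj, bdf, bef, bei, bfj, cfj, cgi, cgj, chi, chj, ehi
  3-simplices (2): abef, abfj

Hence C_0 ≅ Z^10, C_1 ≅ Z^25, C_2 ≅ Z^16, C_3 ≅ Z^2.

The boundary map ∂_1: C_1 → C_0 sends each edge [p,q] (with p < q) to q − p. For instance
  ∂hj = j − h.
As a 10×25 matrix over Z this has rank 9, with invariant factors (1,1,1,1,1,1,1,1,1).

Boundary ∂_2: C_2 → C_1 sends each 2-simplex [p,q,r] to [q,r] − [p,r] + [p,q]. For instance
  ∂abj = bj − aj + ab,
  ∂bef = ef − bf + be.
This gives a 25×16 integer matrix of rank 14; reducing to Smith normal form yields diagonal entries (1,1,1,1,1,1,1,1,1,1,1,1,1,1).

Boundary ∂_3: C_3 → C_2 sends each 3-simplex σ to the alternating sum Σ_i (−1)^i (σ with its i-th vertex removed). For instance
  ∂abfj = bfj − afj + abj − abf,
  ∂abef = bef − aef + abf − abe.
The 16×2 boundary matrix has rank 2 and Smith normal form diag(1,1).

From H_k ≅ ker(∂_k) / im(∂_{k+1}) we obtain:

  H_0: rank C_0 − rank ∂_1 = 10 − 9 = 1, and the invariant factors of ∂_1 are all 1, so H_0 ≅ Z.
  H_1: rank ker ∂_1 − rank ∂_2 = (25 − 9) − 14 = 2, and the invariant factors of ∂_2 are all 1, so H_1 ≅ Z^2.
  H_2: rank ker ∂_2 − rank ∂_3 = (16 − 14) − 2 = 0, and the invariant factors of ∂_3 are all 1, so H_2 ≅ 0.
  H_3: rank ker ∂_3 − rank ∂_4 = (2 − 2) − 0 = 0, and there is no ∂_4, so H_3 ≅ 0.

H_0 = Z,  H_1 = Z^2,  H_2 = 0,  H_3 = 0.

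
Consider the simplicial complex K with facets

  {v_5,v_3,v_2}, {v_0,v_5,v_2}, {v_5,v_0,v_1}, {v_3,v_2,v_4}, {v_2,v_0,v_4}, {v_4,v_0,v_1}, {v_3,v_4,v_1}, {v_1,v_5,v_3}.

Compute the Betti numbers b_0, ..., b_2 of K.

We work with the vertex ordering v_0 < v_1 < v_2 < v_3 < v_4 < v_5. The simplices of K, each written with vertices in increasing order, are:

  0-simplices (6): [v_0], [v_1], [v_2], [v_3], [v_4], [v_5]
  1-simplices (12): [v_0,v_1], [v_0,v_2], [v_0,v_4], [v_0,v_5], [v_1,v_3], [v_1,v_4], [v_1,v_5], [v_2,v_3], [v_2,v_4], [v_2,v_5], [v_3,v_4], [v_3,v_5]
  2-simplices (8): [v_0,v_1,v_4], [v_0,v_1,v_5], [v_0,v_2,v_4], [v_0,v_2,v_5], [v_1,v_3,v_4], [v_1,v_3,v_5], [v_2,v_3,v_4], [v_2,v_3,v_5]

so the chain groups are C_0 ≅ Z^6, C_1 ≅ Z^12, C_2 ≅ Z^8.

Boundary ∂_1: C_1 → C_0 sends each edge [p,q] (with p < q) to q − p. For instance
  ∂[v_2,v_5] = [v_5] − [v_2].
The 6×12 boundary matrix has rank 5 and Smith normal form diag(1,1,1,1,1).

The boundary map ∂_2: C_2 → C_1 maps a triangle to the signed sum of its edges. For instance
  ∂[v_1,v_3,v_4] = [v_3,v_4] − [v_1,v_4] + [v_1,v_3],
  ∂[v_0,v_2,v_4] = [v_2,v_4] − [v_0,v_4] + [v_0,v_2].
The resulting 12×8 matrix has rank 7, and its Smith normal form has invariant factors (1,1,1,1,1,1,1).

Reading off H_k = ker ∂_k / im ∂_{k+1}:

  H_0: rank C_0 − rank ∂_1 = 6 − 5 = 1, and the invariant factors of ∂_1 are all 1, so H_0 ≅ Z.
  H_1: rank ker ∂_1 − rank ∂_2 = (12 − 5) − 7 = 0, and the invariant factors of ∂_2 are all 1, so H_1 ≅ 0.
  H_2: rank ker ∂_2 − rank ∂_3 = (8 − 7) − 0 = 1, and there is no ∂_3, so H_2 ≅ Z.

Hence the Betti numbers are b_0 = 1, b_1 = 0, b_2 = 1.

b_0 = 1, b_1 = 0, b_2 = 1.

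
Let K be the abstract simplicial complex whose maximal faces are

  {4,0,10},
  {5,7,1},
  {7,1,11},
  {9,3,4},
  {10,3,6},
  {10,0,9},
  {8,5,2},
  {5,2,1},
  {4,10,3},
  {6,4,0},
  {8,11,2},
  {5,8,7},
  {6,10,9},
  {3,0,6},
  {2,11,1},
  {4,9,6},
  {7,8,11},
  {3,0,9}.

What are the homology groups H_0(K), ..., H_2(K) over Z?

H_0 = Z^2,  H_1 = Z/2,  H_2 = Z.

Take the total order 0 < 1 < 2 < 3 < 4 < 5 < 6 < 7 < 8 < 9 < 10 < 11 on the vertex set. Then K (dimension 2) consists of the simplices:

  0-simplices (12): [0], [1], [2], [3], [4], [5], [6], [7], [8], [9], [10], [11]
  1-simplices (27): (27 of them)
  2-simplices (18): (18 of them)

so the chain groups are C_0 ≅ Z^12, C_1 ≅ Z^27, C_2 ≅ Z^18.

The boundary map ∂_1: C_1 → C_0 sends each edge [p,q] (with p < q) to q − p. For instance
  ∂[6,10] = [10] − [6].
This gives a 12×27 integer matrix of rank 10; reducing to Smith normal form yields diagonal entries (1,1,1,1,1,1,1,1,1,1).

∂_2: C_2 → C_1 maps a triangle to the signed sum of its edges. For instance
  ∂[1,2,11] = [2,11] − [1,11] + [1,2],
  ∂[0,3,6] = [3,6] − [0,6] + [0,3].
This gives a 27×18 integer matrix of rank 17; reducing to Smith normal form yields diagonal entries (1,1,1,1,1,1,1,1,1,1,1,1,1,1,1,1,2).

From H_k ≅ ker(∂_k) / im(∂_{k+1}) we obtain:

  H_0: rank C_0 − rank ∂_1 = 12 − 10 = 2, and the invariant factors of ∂_1 are all 1, so H_0 ≅ Z^2.
  H_1: rank ker ∂_1 − rank ∂_2 = (27 − 10) − 17 = 0, and ∂_2 has invariant factor 2 > 1, so H_1 ≅ Z/2.
  H_2: rank ker ∂_2 − rank ∂_3 = (18 − 17) − 0 = 1, and there is no ∂_3, so H_2 ≅ Z.

As a check, the Euler characteristic is 12 − 27 + 18 = 3, which agrees with 2 − 0 + 1 = 3.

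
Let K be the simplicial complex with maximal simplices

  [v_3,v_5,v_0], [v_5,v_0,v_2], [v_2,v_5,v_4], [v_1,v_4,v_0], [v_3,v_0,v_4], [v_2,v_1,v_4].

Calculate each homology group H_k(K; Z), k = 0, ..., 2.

H_0 ≅ Z,  H_1 ≅ Z,  H_2 = 0.

Fix the vertex order v_0 < v_1 < v_2 < v_3 < v_4 < v_5 and write every simplex with vertices in increasing order. Then dim K = 2 and the simplices of K are:

  0-simplices (6): [v_0], [v_1], [v_2], [v_3], [v_4], [v_5]
  1-simplices (12): [v_0,v_1], [v_0,v_2], [v_0,v_3], [v_0,v_4], [v_0,v_5], [v_1,v_2], [v_1,v_4], [v_2,v_4], [v_2,v_5], [v_3,v_4], [v_3,v_5], [v_4,v_5]
  2-simplices (6): [v_0,v_1,v_4], [v_0,v_2,v_5], [v_0,v_3,v_4], [v_0,v_3,v_5], [v_1,v_2,v_4], [v_2,v_4,v_5]

giving chain groups C_0 ≅ Z^6, C_1 ≅ Z^12, C_2 ≅ Z^6.

∂_1: C_1 → C_0 is given by ∂[p,q] = [q] − [p]. For instance
  ∂[v_0,v_4] = [v_4] − [v_0].
As a 6×12 matrix over Z this has rank 5, with invariant factors (1,1,1,1,1).

The boundary map ∂_2: C_2 → C_1 sends each 2-simplex [p,q,r] to [q,r] − [p,r] + [p,q]. For instance
  ∂[v_1,v_2,v_4] = [v_2,v_4] − [v_1,v_4] + [v_1,v_2],
  ∂[v_2,v_4,v_5] = [v_4,v_5] − [v_2,v_5] + [v_2,v_4].
The 12×6 boundary matrix has rank 6 and Smith normal form diag(1,1,1,1,1,1).

Reading off H_k = ker ∂_k / im ∂_{k+1}:

  H_0: rank C_0 − rank ∂_1 = 6 − 5 = 1, and the invariant factors of ∂_1 are all 1, so H_0 ≅ Z.
  H_1: rank ker ∂_1 − rank ∂_2 = (12 − 5) − 6 = 1, and the invariant factors of ∂_2 are all 1, so H_1 ≅ Z.
  H_2: rank ker ∂_2 − rank ∂_3 = (6 − 6) − 0 = 0, and there is no ∂_3, so H_2 ≅ 0.

(K is a triangulation of the cylinder S^1 x I.)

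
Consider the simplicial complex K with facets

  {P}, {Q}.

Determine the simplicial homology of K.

We work with the vertex ordering P < Q. The simplices of K, each written with vertices in increasing order, are:

  0-simplices (2): P, Q

so the chain groups are C_0 ≅ Z^2.

Computing H_k = (kernel of ∂_k) / (image of ∂_{k+1}):

  H_0: rank C_0 − rank ∂_1 = 2 − 0 = 2, and there is no ∂_1, so H_0 = Z^2.

H_0 ≅ Z^2.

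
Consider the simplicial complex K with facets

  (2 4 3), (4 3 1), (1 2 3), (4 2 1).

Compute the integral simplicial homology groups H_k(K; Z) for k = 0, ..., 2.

H_0 = Z,  H_1 = 0,  H_2 = Z.

Order the vertices as 1 < 2 < 3 < 4. Listing each simplex with vertices in this order, K has dimension 2 with simplices:

  0-simplices (4): [1], [2], [3], [4]
  1-simplices (6): [1,2], [1,3], [1,4], [2,3], [2,4], [3,4]
  2-simplices (4): [1,2,3], [1,2,4], [1,3,4], [2,3,4]

giving chain groups C_0 ≅ Z^4, C_1 ≅ Z^6, C_2 ≅ Z^4.

Boundary ∂_1: C_1 → C_0 maps an edge to its endpoints' difference, ∂[p,q] = q − p. For instance
  ∂[1,4] = [4] − [1].
As a 4×6 matrix over Z this has rank 3, with invariant factors (1,1,1).

∂_2: C_2 → C_1 sends each 2-simplex [p,q,r] to [q,r] − [p,r] + [p,q]. For instance
  ∂[1,2,3] = [2,3] − [1,3] + [1,2],
  ∂[1,3,4] = [3,4] − [1,4] + [1,3].
This gives a 6×4 integer matrix of rank 3; reducing to Smith normal form yields diagonal entries (1,1,1).

Reading off H_k = ker ∂_k / im ∂_{k+1}:

  H_0: rank C_0 − rank ∂_1 = 4 − 3 = 1, and the invariant factors of ∂_1 are all 1, so H_0 ≅ Z.
  H_1: rank ker ∂_1 − rank ∂_2 = (6 − 3) − 3 = 0, and the invariant factors of ∂_2 are all 1, so H_1 ≅ 0.
  H_2: rank ker ∂_2 − rank ∂_3 = (4 − 3) − 0 = 1, and there is no ∂_3, so H_2 ≅ Z.

As a check, the Euler characteristic is 4 − 6 + 4 = 2, which agrees with 1 − 0 + 1 = 2.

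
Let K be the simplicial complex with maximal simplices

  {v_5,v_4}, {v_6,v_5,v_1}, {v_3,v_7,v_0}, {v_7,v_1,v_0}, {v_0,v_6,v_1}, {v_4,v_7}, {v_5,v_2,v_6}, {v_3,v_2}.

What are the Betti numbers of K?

Take the total order v_0 < v_1 < v_2 < v_3 < v_4 < v_5 < v_6 < v_7 on the vertex set. Then K (dimension 2) consists of the simplices:

  0-simplices (8): [v_0], [v_1], [v_2], [v_3], [v_4], [v_5], [v_6], [v_7]
  1-simplices (14): [v_0,v_1], [v_0,v_3], [v_0,v_6], [v_0,v_7], [v_1,v_5], [v_1,v_6], [v_1,v_7], [v_2,v_3], [v_2,v_5], [v_2,v_6], [v_3,v_7], [v_4,v_5], [v_4,v_7], [v_5,v_6]
  2-simplices (5): [v_0,v_1,v_6], [v_0,v_1,v_7], [v_0,v_3,v_7], [v_1,v_5,v_6], [v_2,v_5,v_6]

so the chain groups are C_0 ≅ Z^8, C_1 ≅ Z^14, C_2 ≅ Z^5.

∂_1: C_1 → C_0 is given by ∂[p,q] = [q] − [p]. For instance
  ∂[v_2,v_3] = [v_3] − [v_2].
The 8×14 boundary matrix has rank 7 and Smith normal form diag(1,1,1,1,1,1,1).

Boundary ∂_2: C_2 → C_1 maps a triangle to the signed sum of its edges. For instance
  ∂[v_0,v_1,v_7] = [v_1,v_7] − [v_0,v_7] + [v_0,v_1],
  ∂[v_1,v_5,v_6] = [v_5,v_6] − [v_1,v_6] + [v_1,v_5].
The 14×5 boundary matrix has rank 5 and Smith normal form diag(1,1,1,1,1).

Computing H_k = (kernel of ∂_k) / (image of ∂_{k+1}):

  H_0: rank C_0 − rank ∂_1 = 8 − 7 = 1, and the invariant factors of ∂_1 are all 1, so H_0 = Z.
  H_1: rank ker ∂_1 − rank ∂_2 = (14 − 7) − 5 = 2, and the invariant factors of ∂_2 are all 1, so H_1 = Z^2.
  H_2: rank ker ∂_2 − rank ∂_3 = (5 − 5) − 0 = 0, and there is no ∂_3, so H_2 = 0.

Hence the Betti numbers are b_0 = 1, b_1 = 2, b_2 = 0.

b_0 = 1, b_1 = 2, b_2 = 0.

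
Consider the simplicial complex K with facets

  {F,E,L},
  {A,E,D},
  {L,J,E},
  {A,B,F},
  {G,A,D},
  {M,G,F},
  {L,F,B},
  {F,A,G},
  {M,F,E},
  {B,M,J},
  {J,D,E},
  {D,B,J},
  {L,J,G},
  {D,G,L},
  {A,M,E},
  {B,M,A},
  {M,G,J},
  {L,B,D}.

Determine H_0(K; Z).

H_0 = Z.

K has 9 vertices, 27 edges, 18 triangles.
rank ∂_0 = 0, rank ∂_1 = 8 ⇒ b_0 = 9 − 0 − 8 = 1; all invariant factors of ∂_1 are 1 so no torsion. So H_0 = Z.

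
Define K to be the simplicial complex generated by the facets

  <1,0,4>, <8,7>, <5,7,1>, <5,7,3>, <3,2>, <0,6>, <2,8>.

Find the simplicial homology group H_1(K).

H_1 ≅ Z.

We work with the vertex ordering 0 < 1 < 2 < 3 < 4 < 5 < 6 < 7 < 8. The simplices of K, each written with vertices in increasing order, are:

  0-simplices (9): [0], [1], [2], [3], [4], [5], [6], [7], [8]
  1-simplices (12): [0,1], [0,4], [0,6], [1,4], [1,5], [1,7], [2,3], [2,8], [3,5], [3,7], [5,7], [7,8]
  2-simplices (3): [0,1,4], [1,5,7], [3,5,7]

Hence C_0 ≅ Z^9, C_1 ≅ Z^12, C_2 ≅ Z^3.

Boundary ∂_1: C_1 → C_0 is given by ∂[p,q] = [q] − [p]. For instance
  ∂[0,6] = [6] − [0].
This gives a 9×12 integer matrix of rank 8; reducing to Smith normal form yields diagonal entries (1,1,1,1,1,1,1,1).

Boundary ∂_2: C_2 → C_1 acts by ∂[p,q,r] = [q,r] − [p,r] + [p,q]. For instance
  ∂[1,5,7] = [5,7] − [1,7] + [1,5],
  ∂[3,5,7] = [5,7] − [3,7] + [3,5].
The resulting 12×3 matrix has rank 3, and its Smith normal form has invariant factors (1,1,1).

Reading off H_k = ker ∂_k / im ∂_{k+1}:

  H_1: rank ker ∂_1 − rank ∂_2 = (12 − 8) − 3 = 1, and the invariant factors of ∂_2 are all 1, so H_1 = Z.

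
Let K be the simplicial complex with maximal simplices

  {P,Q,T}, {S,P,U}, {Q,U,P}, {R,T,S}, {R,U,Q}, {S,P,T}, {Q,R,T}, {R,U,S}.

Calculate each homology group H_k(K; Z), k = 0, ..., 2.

Fix the vertex order P < Q < R < S < T < U and write every simplex with vertices in increasing order. Then dim K = 2 and the simplices of K are:

  0-simplices (6): P, Q, R, S, T, U
  1-simplices (12): PQ, PS, PT, PU, QR, QT, QU, RS, RT, RU, ST, SU
  2-simplices (8): PQT, PQU, PST, PSU, QRT, QRU, RST, RSU

giving chain groups C_0 ≅ Z^6, C_1 ≅ Z^12, C_2 ≅ Z^8.

The boundary map ∂_1: C_1 → C_0 sends each edge [p,q] (with p < q) to q − p.
The 6×12 boundary matrix has rank 5 and Smith normal form diag(1,1,1,1,1).

Boundary ∂_2: C_2 → C_1 sends each 2-simplex [p,q,r] to [q,r] − [p,r] + [p,q]. For instance
  ∂PQU = QU − PU + PQ,
  ∂PQT = QT − PT + PQ.
This gives a 12×8 integer matrix of rank 7; reducing to Smith normal form yields diagonal entries (1,1,1,1,1,1,1).

From H_k ≅ ker(∂_k) / im(∂_{k+1}) we obtain:

  H_0: rank C_0 − rank ∂_1 = 6 − 5 = 1, and the invariant factors of ∂_1 are all 1, so H_0 ≅ Z.
  H_1: rank ker ∂_1 − rank ∂_2 = (12 − 5) − 7 = 0, and the invariant factors of ∂_2 are all 1, so H_1 ≅ 0.
  H_2: rank ker ∂_2 − rank ∂_3 = (8 − 7) − 0 = 1, and there is no ∂_3, so H_2 ≅ Z.

As a check, the Euler characteristic is 6 − 12 + 8 = 2, which agrees with 1 − 0 + 1 = 2.

H_0 ≅ Z,  H_1 = 0,  H_2 ≅ Z.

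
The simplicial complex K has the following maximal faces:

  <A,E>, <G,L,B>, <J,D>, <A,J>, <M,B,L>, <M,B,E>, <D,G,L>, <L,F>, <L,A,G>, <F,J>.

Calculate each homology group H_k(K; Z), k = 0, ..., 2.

We work with the vertex ordering A < B < D < E < F < G < J < L < M. The simplices of K, each written with vertices in increasing order, are:

  0-simplices (9): A, B, D, E, F, G, J, L, M
  1-simplices (16): AE, AG, AJ, AL, BE, BG, BL, BM, DG, DJ, DL, EM, FJ, FL, GL, LM
  2-simplices (5): AGL, BEM, BGL, BLM, DGL

so the chain groups are C_0 ≅ Z^9, C_1 ≅ Z^16, C_2 ≅ Z^5.

Boundary ∂_1: C_1 → C_0 sends each edge [p,q] (with p < q) to q − p. For instance
  ∂DL = L − D.
The resulting 9×16 matrix has rank 8, and its Smith normal form has invariant factors (1,1,1,1,1,1,1,1).

∂_2: C_2 → C_1 acts by ∂[p,q,r] = [q,r] − [p,r] + [p,q]. For instance
  ∂AGL = GL − AL + AG,
  ∂BEM = EM − BM + BE.
The 16×5 boundary matrix has rank 5 and Smith normal form diag(1,1,1,1,1).

Reading off H_k = ker ∂_k / im ∂_{k+1}:

  H_0: rank C_0 − rank ∂_1 = 9 − 8 = 1, and the invariant factors of ∂_1 are all 1, so H_0 ≅ Z.
  H_1: rank ker ∂_1 − rank ∂_2 = (16 − 8) − 5 = 3, and the invariant factors of ∂_2 are all 1, so H_1 ≅ Z^3.
  H_2: rank ker ∂_2 − rank ∂_3 = (5 − 5) − 0 = 0, and there is no ∂_3, so H_2 ≅ 0.

H_0 = Z,  H_1 = Z^3,  H_2 = 0.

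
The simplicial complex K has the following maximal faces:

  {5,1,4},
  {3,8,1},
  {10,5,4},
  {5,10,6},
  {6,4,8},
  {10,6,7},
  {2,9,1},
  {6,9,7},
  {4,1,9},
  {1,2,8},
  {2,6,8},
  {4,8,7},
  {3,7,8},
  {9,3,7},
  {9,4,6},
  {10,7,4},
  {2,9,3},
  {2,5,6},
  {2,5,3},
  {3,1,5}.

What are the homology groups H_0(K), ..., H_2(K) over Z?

Fix the vertex order 1 < 2 < 3 < 4 < 5 < 6 < 7 < 8 < 9 < 10 and write every simplex with vertices in increasing order. Then dim K = 2 and the simplices of K are:

  0-simplices (10): [1], [2], [3], [4], [5], [6], [7], [8], [9], [10]
  1-simplices (30): (30 of them)
  2-simplices (20): (20 of them)

Hence C_0 ≅ Z^10, C_1 ≅ Z^30, C_2 ≅ Z^20.

Boundary ∂_1: C_1 → C_0 sends each edge [p,q] (with p < q) to q − p. For instance
  ∂[4,10] = [10] − [4].
The 10×30 boundary matrix has rank 9 and Smith normal form diag(1,1,1,1,1,1,1,1,1).

Boundary ∂_2: C_2 → C_1 sends each 2-simplex [p,q,r] to [q,r] − [p,r] + [p,q]. For instance
  ∂[3,7,8] = [7,8] − [3,8] + [3,7],
  ∂[1,3,5] = [3,5] − [1,5] + [1,3].
The 30×20 boundary matrix has rank 20 and Smith normal form diag(1,1,1,1,1,1,1,1,1,1,1,1,1,1,1,1,1,1,1,2).

Reading off H_k = ker ∂_k / im ∂_{k+1}:

  H_0: rank C_0 − rank ∂_1 = 10 − 9 = 1, and the invariant factors of ∂_1 are all 1, so H_0 = Z.
  H_1: rank ker ∂_1 − rank ∂_2 = (30 − 9) − 20 = 1, and ∂_2 has invariant factor 2 > 1, so H_1 = Z ⊕ Z/2.
  H_2: rank ker ∂_2 − rank ∂_3 = (20 − 20) − 0 = 0, and there is no ∂_3, so H_2 = 0.

H_0 = Z,  H_1 = Z ⊕ Z/2,  H_2 = 0.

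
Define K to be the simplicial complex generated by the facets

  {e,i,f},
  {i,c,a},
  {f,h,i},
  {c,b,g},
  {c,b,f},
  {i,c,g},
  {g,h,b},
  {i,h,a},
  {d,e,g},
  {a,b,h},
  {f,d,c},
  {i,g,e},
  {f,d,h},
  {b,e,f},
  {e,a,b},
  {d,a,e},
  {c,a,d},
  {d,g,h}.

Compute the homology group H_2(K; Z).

H_2 = Z.

Take the total order a < b < c < d < e < f < g < h < i on the vertex set. Then K (dimension 2) consists of the simplices:

  0-simplices (9): a, b, c, d, e, f, g, h, i
  1-simplices (27): ab, ac, ad, ae, ah, ai, bc, be, bf, bg, bh, cd, cf, cg, ci, de, df, dg, dh, ef, eg, ei, fh, fi, gh, gi, hi
  2-simplices (18): abe, abh, acd, aci, ade, ahi, bcf, bcg, bef, bgh, cdf, cgi, deg, dfh, dgh, efi, egi, fhi

giving chain groups C_0 ≅ Z^9, C_1 ≅ Z^27, C_2 ≅ Z^18.

The boundary map ∂_1: C_1 → C_0 is given by ∂[p,q] = [q] − [p].
As a 9×27 matrix over Z this has rank 8, with invariant factors (1,1,1,1,1,1,1,1).

Boundary ∂_2: C_2 → C_1 sends each 2-simplex [p,q,r] to [q,r] − [p,r] + [p,q]. For instance
  ∂abh = bh − ah + ab,
  ∂dfh = fh − dh + df.
The 27×18 boundary matrix has rank 17 and Smith normal form diag(1,1,1,1,1,1,1,1,1,1,1,1,1,1,1,1,1).

Computing H_k = (kernel of ∂_k) / (image of ∂_{k+1}):

  H_2: rank ker ∂_2 − rank ∂_3 = (18 − 17) − 0 = 1, and there is no ∂_3, so H_2 ≅ Z.

(K is a triangulation of the torus T^2.)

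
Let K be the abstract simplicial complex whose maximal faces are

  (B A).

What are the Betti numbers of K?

K has 2 vertices, 1 edge.
rank ∂_0 = 0, rank ∂_1 = 1 ⇒ b_0 = 2 − 0 − 1 = 1; all invariant factors of ∂_1 are 1 so no torsion. So H_0 = Z.
rank ∂_1 = 1, rank ∂_2 = 0 ⇒ b_1 = 1 − 1 − 0 = 0. So H_1 = 0.

b_0 = 1, b_1 = 0.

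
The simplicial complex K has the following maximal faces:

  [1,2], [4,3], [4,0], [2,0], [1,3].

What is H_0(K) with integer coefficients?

K has 5 vertices, 5 edges.
rank ∂_0 = 0, rank ∂_1 = 4 ⇒ b_0 = 5 − 0 − 4 = 1; all invariant factors of ∂_1 are 1 so no torsion. So H_0 = Z.

H_0 = Z.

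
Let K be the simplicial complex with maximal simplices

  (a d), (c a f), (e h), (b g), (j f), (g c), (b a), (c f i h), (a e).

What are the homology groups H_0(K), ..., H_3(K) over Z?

H_0 ≅ Z,  H_1 ≅ Z^2,  H_2 = 0,  H_3 = 0.

We work with the vertex ordering a < b < c < d < e < f < g < h < i < j. The simplices of K, each written with vertices in increasing order, are:

  0-simplices (10): a, b, c, d, e, f, g, h, i, j
  1-simplices (15): ab, ac, ad, ae, af, bg, cf, cg, ch, ci, eh, fh, fi, fj, hi
  2-simplices (5): acf, cfh, cfi, chi, fhi
  3-simplices (1): cfhi

giving chain groups C_0 ≅ Z^10, C_1 ≅ Z^15, C_2 ≅ Z^5, C_3 ≅ Z^1.

∂_1: C_1 → C_0 sends each edge [p,q] (with p < q) to q − p. For instance
  ∂af = f − a.
This gives a 10×15 integer matrix of rank 9; reducing to Smith normal form yields diagonal entries (1,1,1,1,1,1,1,1,1).

Boundary ∂_2: C_2 → C_1 maps a triangle to the signed sum of its edges. For instance
  ∂acf = cf − af + ac,
  ∂cfh = fh − ch + cf.
The 15×5 boundary matrix has rank 4 and Smith normal form diag(1,1,1,1).

The boundary map ∂_3: C_3 → C_2 sends each 3-simplex σ to the alternating sum Σ_i (−1)^i (σ with its i-th vertex removed). For instance
  ∂cfhi = fhi − chi + cfi − cfh.
The resulting 5×1 matrix has rank 1, and its Smith normal form has invariant factors (1).

From H_k ≅ ker(∂_k) / im(∂_{k+1}) we obtain:

  H_0: rank C_0 − rank ∂_1 = 10 − 9 = 1, and the invariant factors of ∂_1 are all 1, so H_0 ≅ Z.
  H_1: rank ker ∂_1 − rank ∂_2 = (15 − 9) − 4 = 2, and the invariant factors of ∂_2 are all 1, so H_1 ≅ Z^2.
  H_2: rank ker ∂_2 − rank ∂_3 = (5 − 4) − 1 = 0, and the invariant factors of ∂_3 are all 1, so H_2 ≅ 0.
  H_3: rank ker ∂_3 − rank ∂_4 = (1 − 1) − 0 = 0, and there is no ∂_4, so H_3 ≅ 0.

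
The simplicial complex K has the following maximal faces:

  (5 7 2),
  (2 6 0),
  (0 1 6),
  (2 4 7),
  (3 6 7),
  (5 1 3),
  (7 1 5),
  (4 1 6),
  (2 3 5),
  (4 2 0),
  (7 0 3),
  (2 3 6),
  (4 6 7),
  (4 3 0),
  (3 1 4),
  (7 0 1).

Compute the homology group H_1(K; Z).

H_1 ≅ Z^2.

Order the vertices as 0 < 1 < 2 < 3 < 4 < 5 < 6 < 7. Listing each simplex with vertices in this order, K has dimension 2 with simplices:

  0-simplices (8): [0], [1], [2], [3], [4], [5], [6], [7]
  1-simplices (24): (24 of them)
  2-simplices (16): [0,1,6], [0,1,7], [0,2,4], [0,2,6], [0,3,4], [0,3,7], [1,3,4], [1,3,5], [1,4,6], [1,5,7], [2,3,5], [2,3,6], [2,4,7], [2,5,7], [3,6,7], [4,6,7]

so the chain groups are C_0 ≅ Z^8, C_1 ≅ Z^24, C_2 ≅ Z^16.

The boundary map ∂_1: C_1 → C_0 sends each edge [p,q] (with p < q) to q − p. For instance
  ∂[1,4] = [4] − [1].
This gives a 8×24 integer matrix of rank 7; reducing to Smith normal form yields diagonal entries (1,1,1,1,1,1,1).

∂_2: C_2 → C_1 sends each 2-simplex [p,q,r] to [q,r] − [p,r] + [p,q]. For instance
  ∂[2,5,7] = [5,7] − [2,7] + [2,5],
  ∂[0,2,6] = [2,6] − [0,6] + [0,2].
This gives a 24×16 integer matrix of rank 15; reducing to Smith normal form yields diagonal entries (1,1,1,1,1,1,1,1,1,1,1,1,1,1,1).

Computing H_k = (kernel of ∂_k) / (image of ∂_{k+1}):

  H_1: rank ker ∂_1 − rank ∂_2 = (24 − 7) − 15 = 2, and the invariant factors of ∂_2 are all 1, so H_1 ≅ Z^2.

(K is a triangulation of the torus T^2.)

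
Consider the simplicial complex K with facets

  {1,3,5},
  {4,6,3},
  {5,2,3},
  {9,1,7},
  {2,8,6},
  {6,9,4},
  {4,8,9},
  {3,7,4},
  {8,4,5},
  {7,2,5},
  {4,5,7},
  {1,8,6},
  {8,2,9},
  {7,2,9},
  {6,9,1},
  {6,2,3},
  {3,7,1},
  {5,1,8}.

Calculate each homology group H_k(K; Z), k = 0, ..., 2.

Take the total order 1 < 2 < 3 < 4 < 5 < 6 < 7 < 8 < 9 on the vertex set. Then K (dimension 2) consists of the simplices:

  0-simplices (9): [1], [2], [3], [4], [5], [6], [7], [8], [9]
  1-simplices (27): (27 of them)
  2-simplices (18): [1,3,5], [1,3,7], [1,5,8], [1,6,8], [1,6,9], [1,7,9], [2,3,5], [2,3,6], [2,5,7], [2,6,8], [2,7,9], [2,8,9], [3,4,6], [3,4,7], [4,5,7], [4,5,8], [4,6,9], [4,8,9]

so the chain groups are C_0 ≅ Z^9, C_1 ≅ Z^27, C_2 ≅ Z^18.

The boundary map ∂_1: C_1 → C_0 maps an edge to its endpoints' difference, ∂[p,q] = q − p.
The 9×27 boundary matrix has rank 8 and Smith normal form diag(1,1,1,1,1,1,1,1).

∂_2: C_2 → C_1 acts by ∂[p,q,r] = [q,r] − [p,r] + [p,q]. For instance
  ∂[2,6,8] = [6,8] − [2,8] + [2,6],
  ∂[1,6,9] = [6,9] − [1,9] + [1,6].
As a 27×18 matrix over Z this has rank 18, with invariant factors (1,1,1,1,1,1,1,1,1,1,1,1,1,1,1,1,1,2).

Reading off H_k = ker ∂_k / im ∂_{k+1}:

  H_0: rank C_0 − rank ∂_1 = 9 − 8 = 1, and the invariant factors of ∂_1 are all 1, so H_0 = Z.
  H_1: rank ker ∂_1 − rank ∂_2 = (27 − 8) − 18 = 1, and ∂_2 has invariant factor 2 > 1, so H_1 = Z ⊕ Z/2.
  H_2: rank ker ∂_2 − rank ∂_3 = (18 − 18) − 0 = 0, and there is no ∂_3, so H_2 = 0.

As a check, the Euler characteristic is 9 − 27 + 18 = 0, which agrees with 1 − 1 + 0 = 0.

H_0 = Z,  H_1 = Z ⊕ Z/2,  H_2 = 0.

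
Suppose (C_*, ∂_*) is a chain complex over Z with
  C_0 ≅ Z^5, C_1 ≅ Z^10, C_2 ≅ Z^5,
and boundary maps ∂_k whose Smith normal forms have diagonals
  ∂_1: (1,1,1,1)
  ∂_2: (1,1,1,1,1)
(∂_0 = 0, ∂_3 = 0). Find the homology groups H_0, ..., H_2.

H_0: b_0 = 5 − 0 − 4 = 1; torsion from ∂_1 factors > 1: none. So H_0 ≅ Z.
H_1: b_1 = 10 − 4 − 5 = 1; torsion from ∂_2 factors > 1: none. So H_1 ≅ Z.
H_2: b_2 = 5 − 5 − 0 = 0; torsion from ∂_3 factors > 1: none. So H_2 ≅ 0.

H_0 ≅ Z,  H_1 ≅ Z,  H_2 = 0.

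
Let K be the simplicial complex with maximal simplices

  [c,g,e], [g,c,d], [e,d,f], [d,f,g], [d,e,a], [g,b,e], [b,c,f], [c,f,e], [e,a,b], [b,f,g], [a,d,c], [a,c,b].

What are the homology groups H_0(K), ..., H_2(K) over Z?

H_0 ≅ Z,  H_1 ≅ Z/2,  H_2 = 0.

Take the total order a < b < c < d < e < f < g on the vertex set. Then K (dimension 2) consists of the simplices:

  0-simplices (7): a, b, c, d, e, f, g
  1-simplices (18): ab, ac, ad, ae, bc, be, bf, bg, cd, ce, cf, cg, de, df, dg, ef, eg, fg
  2-simplices (12): abc, abe, acd, ade, bcf, beg, bfg, cdg, cef, ceg, def, dfg

so the chain groups are C_0 ≅ Z^7, C_1 ≅ Z^18, C_2 ≅ Z^12.

∂_1: C_1 → C_0 maps an edge to its endpoints' difference, ∂[p,q] = q − p. For instance
  ∂fg = g − f.
This gives a 7×18 integer matrix of rank 6; reducing to Smith normal form yields diagonal entries (1,1,1,1,1,1).

The boundary map ∂_2: C_2 → C_1 maps a triangle to the signed sum of its edges. For instance
  ∂abc = bc − ac + ab,
  ∂bcf = cf − bf + bc.
This gives a 18×12 integer matrix of rank 12; reducing to Smith normal form yields diagonal entries (1,1,1,1,1,1,1,1,1,1,1,2).

Computing H_k = (kernel of ∂_k) / (image of ∂_{k+1}):

  H_0: rank C_0 − rank ∂_1 = 7 − 6 = 1, and the invariant factors of ∂_1 are all 1, so H_0 = Z.
  H_1: rank ker ∂_1 − rank ∂_2 = (18 − 6) − 12 = 0, and ∂_2 has invariant factor 2 > 1, so H_1 = Z/2.
  H_2: rank ker ∂_2 − rank ∂_3 = (12 − 12) − 0 = 0, and there is no ∂_3, so H_2 = 0.

As a check, the Euler characteristic is 7 − 18 + 12 = 1, which agrees with 1 − 0 + 0 = 1.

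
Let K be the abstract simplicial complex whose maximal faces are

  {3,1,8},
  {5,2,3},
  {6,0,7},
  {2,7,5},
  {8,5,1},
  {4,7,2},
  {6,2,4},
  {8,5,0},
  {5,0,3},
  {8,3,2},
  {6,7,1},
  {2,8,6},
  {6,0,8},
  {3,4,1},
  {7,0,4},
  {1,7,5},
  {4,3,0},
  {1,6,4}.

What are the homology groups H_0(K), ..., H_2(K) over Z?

K has 9 vertices, 27 edges, 18 triangles.
rank ∂_0 = 0, rank ∂_1 = 8 ⇒ b_0 = 9 − 0 − 8 = 1; all invariant factors of ∂_1 are 1 so no torsion. So H_0 ≅ Z.
rank ∂_1 = 8, rank ∂_2 = 18 ⇒ b_1 = 27 − 8 − 18 = 1; ∂_2 has invariant factor(s) [2] giving torsion. So H_1 ≅ Z ⊕ Z/2Z.
rank ∂_2 = 18, rank ∂_3 = 0 ⇒ b_2 = 18 − 18 − 0 = 0. So H_2 ≅ 0.

H_0 = Z,  H_1 = Z ⊕ Z/2Z,  H_2 = 0.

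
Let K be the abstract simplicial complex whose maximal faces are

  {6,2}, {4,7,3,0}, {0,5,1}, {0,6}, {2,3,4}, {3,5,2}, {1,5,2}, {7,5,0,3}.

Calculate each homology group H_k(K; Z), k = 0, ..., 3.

H_0 ≅ Z,  H_1 ≅ Z,  H_2 = 0,  H_3 = 0.

Take the total order 0 < 1 < 2 < 3 < 4 < 5 < 6 < 7 on the vertex set. Then K (dimension 3) consists of the simplices:

  0-simplices (8): [0], [1], [2], [3], [4], [5], [6], [7]
  1-simplices (17): [0,1], [0,3], [0,4], [0,5], [0,6], [0,7], [1,2], [1,5], [2,3], [2,4], [2,5], [2,6], [3,4], [3,5], [3,7], [4,7], [5,7]
  2-simplices (11): [0,1,5], [0,3,4], [0,3,5], [0,3,7], [0,4,7], [0,5,7], [1,2,5], [2,3,4], [2,3,5], [3,4,7], [3,5,7]
  3-simplices (2): [0,3,4,7], [0,3,5,7]

so the chain groups are C_0 ≅ Z^8, C_1 ≅ Z^17, C_2 ≅ Z^11, C_3 ≅ Z^2.

The boundary map ∂_1: C_1 → C_0 is given by ∂[p,q] = [q] − [p].
The resulting 8×17 matrix has rank 7, and its Smith normal form has invariant factors (1,1,1,1,1,1,1).

∂_2: C_2 → C_1 acts by ∂[p,q,r] = [q,r] − [p,r] + [p,q]. For instance
  ∂[3,5,7] = [5,7] − [3,7] + [3,5],
  ∂[1,2,5] = [2,5] − [1,5] + [1,2].
This gives a 17×11 integer matrix of rank 9; reducing to Smith normal form yields diagonal entries (1,1,1,1,1,1,1,1,1).

Boundary ∂_3: C_3 → C_2 sends each 3-simplex σ to the alternating sum Σ_i (−1)^i (σ with its i-th vertex removed). For instance
  ∂[0,3,5,7] = [3,5,7] − [0,5,7] + [0,3,7] − [0,3,5],
  ∂[0,3,4,7] = [3,4,7] − [0,4,7] + [0,3,7] − [0,3,4].
As a 11×2 matrix over Z this has rank 2, with invariant factors (1,1).

From H_k ≅ ker(∂_k) / im(∂_{k+1}) we obtain:

  H_0: rank C_0 − rank ∂_1 = 8 − 7 = 1, and the invariant factors of ∂_1 are all 1, so H_0 ≅ Z.
  H_1: rank ker ∂_1 − rank ∂_2 = (17 − 7) − 9 = 1, and the invariant factors of ∂_2 are all 1, so H_1 ≅ Z.
  H_2: rank ker ∂_2 − rank ∂_3 = (11 − 9) − 2 = 0, and the invariant factors of ∂_3 are all 1, so H_2 ≅ 0.
  H_3: rank ker ∂_3 − rank ∂_4 = (2 − 2) − 0 = 0, and there is no ∂_4, so H_3 ≅ 0.

As a check, the Euler characteristic is 8 − 17 + 11 − 2 = 0, which agrees with 1 − 1 + 0 − 0 = 0.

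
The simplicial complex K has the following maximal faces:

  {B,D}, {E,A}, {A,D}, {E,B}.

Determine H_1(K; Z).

We work with the vertex ordering A < B < D < E. The simplices of K, each written with vertices in increasing order, are:

  0-simplices (4): A, B, D, E
  1-simplices (4): AD, AE, BD, BE

giving chain groups C_0 ≅ Z^4, C_1 ≅ Z^4.

∂_1: C_1 → C_0 maps an edge to its endpoints' difference, ∂[p,q] = q − p.
The 4×4 boundary matrix has rank 3 and Smith normal form diag(1,1,1).

Reading off H_k = ker ∂_k / im ∂_{k+1}:

  H_1: rank ker ∂_1 − rank ∂_2 = (4 − 3) − 0 = 1, and there is no ∂_2, so H_1 = Z.

H_1 ≅ Z.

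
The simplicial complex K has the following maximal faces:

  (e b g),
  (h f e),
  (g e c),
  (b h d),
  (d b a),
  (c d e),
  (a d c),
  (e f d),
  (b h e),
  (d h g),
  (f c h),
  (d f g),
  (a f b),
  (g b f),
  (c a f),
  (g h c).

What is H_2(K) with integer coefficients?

H_2 ≅ Z.

K has 8 vertices, 24 edges, 16 triangles.
rank ∂_2 = 15, rank ∂_3 = 0 ⇒ b_2 = 16 − 15 − 0 = 1. So H_2 = Z.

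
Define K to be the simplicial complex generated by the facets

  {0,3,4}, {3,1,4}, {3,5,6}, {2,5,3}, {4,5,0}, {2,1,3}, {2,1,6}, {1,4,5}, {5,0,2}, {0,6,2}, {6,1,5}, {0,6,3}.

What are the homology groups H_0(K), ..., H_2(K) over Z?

We work with the vertex ordering 0 < 1 < 2 < 3 < 4 < 5 < 6. The simplices of K, each written with vertices in increasing order, are:

  0-simplices (7): [0], [1], [2], [3], [4], [5], [6]
  1-simplices (18): [0,2], [0,3], [0,4], [0,5], [0,6], [1,2], [1,3], [1,4], [1,5], [1,6], [2,3], [2,5], [2,6], [3,4], [3,5], [3,6], [4,5], [5,6]
  2-simplices (12): [0,2,5], [0,2,6], [0,3,4], [0,3,6], [0,4,5], [1,2,3], [1,2,6], [1,3,4], [1,4,5], [1,5,6], [2,3,5], [3,5,6]

Hence C_0 ≅ Z^7, C_1 ≅ Z^18, C_2 ≅ Z^12.

Boundary ∂_1: C_1 → C_0 is given by ∂[p,q] = [q] − [p]. For instance
  ∂[1,6] = [6] − [1].
The 7×18 boundary matrix has rank 6 and Smith normal form diag(1,1,1,1,1,1).

Boundary ∂_2: C_2 → C_1 sends each 2-simplex [p,q,r] to [q,r] − [p,r] + [p,q]. For instance
  ∂[0,3,6] = [3,6] − [0,6] + [0,3],
  ∂[1,2,3] = [2,3] − [1,3] + [1,2].
The resulting 18×12 matrix has rank 12, and its Smith normal form has invariant factors (1,1,1,1,1,1,1,1,1,1,1,2).

Computing H_k = (kernel of ∂_k) / (image of ∂_{k+1}):

  H_0: rank C_0 − rank ∂_1 = 7 − 6 = 1, and the invariant factors of ∂_1 are all 1, so H_0 ≅ Z.
  H_1: rank ker ∂_1 − rank ∂_2 = (18 − 6) − 12 = 0, and ∂_2 has invariant factor 2 > 1, so H_1 ≅ Z/2Z.
  H_2: rank ker ∂_2 − rank ∂_3 = (12 − 12) − 0 = 0, and there is no ∂_3, so H_2 ≅ 0.

H_0 ≅ Z,  H_1 ≅ Z/2Z,  H_2 = 0.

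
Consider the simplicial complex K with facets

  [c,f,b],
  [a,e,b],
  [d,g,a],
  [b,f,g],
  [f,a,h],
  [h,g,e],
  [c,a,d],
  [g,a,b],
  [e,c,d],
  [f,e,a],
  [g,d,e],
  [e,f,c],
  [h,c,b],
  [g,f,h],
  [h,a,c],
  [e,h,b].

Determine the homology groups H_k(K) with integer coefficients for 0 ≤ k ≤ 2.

H_0 ≅ Z,  H_1 ≅ Z^2,  H_2 ≅ Z.

Fix the vertex order a < b < c < d < e < f < g < h and write every simplex with vertices in increasing order. Then dim K = 2 and the simplices of K are:

  0-simplices (8): a, b, c, d, e, f, g, h
  1-simplices (24): ab, ac, ad, ae, af, ag, ah, bc, be, bf, bg, bh, cd, ce, cf, ch, de, dg, ef, eg, eh, fg, fh, gh
  2-simplices (16): abe, abg, acd, ach, adg, aef, afh, bcf, bch, beh, bfg, cde, cef, deg, egh, fgh

giving chain groups C_0 ≅ Z^8, C_1 ≅ Z^24, C_2 ≅ Z^16.

Boundary ∂_1: C_1 → C_0 is given by ∂[p,q] = [q] − [p].
As a 8×24 matrix over Z this has rank 7, with invariant factors (1,1,1,1,1,1,1).

∂_2: C_2 → C_1 sends each 2-simplex [p,q,r] to [q,r] − [p,r] + [p,q]. For instance
  ∂ach = ch − ah + ac,
  ∂cde = de − ce + cd.
This gives a 24×16 integer matrix of rank 15; reducing to Smith normal form yields diagonal entries (1,1,1,1,1,1,1,1,1,1,1,1,1,1,1).

Reading off H_k = ker ∂_k / im ∂_{k+1}:

  H_0: rank C_0 − rank ∂_1 = 8 − 7 = 1, and the invariant factors of ∂_1 are all 1, so H_0 ≅ Z.
  H_1: rank ker ∂_1 − rank ∂_2 = (24 − 7) − 15 = 2, and the invariant factors of ∂_2 are all 1, so H_1 ≅ Z^2.
  H_2: rank ker ∂_2 − rank ∂_3 = (16 − 15) − 0 = 1, and there is no ∂_3, so H_2 ≅ Z.

(K is a triangulation of the torus T^2.)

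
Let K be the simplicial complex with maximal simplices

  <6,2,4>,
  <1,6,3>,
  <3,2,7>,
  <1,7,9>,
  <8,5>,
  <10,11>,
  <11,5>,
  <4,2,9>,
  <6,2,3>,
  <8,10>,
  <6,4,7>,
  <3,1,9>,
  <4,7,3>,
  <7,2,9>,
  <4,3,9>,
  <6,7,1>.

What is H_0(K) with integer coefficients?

Fix the vertex order 1 < 2 < 3 < 4 < 5 < 6 < 7 < 8 < 9 < 10 < 11 and write every simplex with vertices in increasing order. Then dim K = 2 and the simplices of K are:

  0-simplices (11): [1], [2], [3], [4], [5], [6], [7], [8], [9], [10], [11]
  1-simplices (22): [1,3], [1,6], [1,7], [1,9], [2,3], [2,4], [2,6], [2,7], [2,9], [3,4], [3,6], [3,7], [3,9], [4,6], [4,7], [4,9], [5,8], [5,11], [6,7], [7,9], [8,10], [10,11]
  2-simplices (12): [1,3,6], [1,3,9], [1,6,7], [1,7,9], [2,3,6], [2,3,7], [2,4,6], [2,4,9], [2,7,9], [3,4,7], [3,4,9], [4,6,7]

Hence C_0 ≅ Z^11, C_1 ≅ Z^22, C_2 ≅ Z^12.

The boundary map ∂_1: C_1 → C_0 maps an edge to its endpoints' difference, ∂[p,q] = q − p.
As a 11×22 matrix over Z this has rank 9, with invariant factors (1,1,1,1,1,1,1,1,1).

Boundary ∂_2: C_2 → C_1 acts by ∂[p,q,r] = [q,r] − [p,r] + [p,q]. For instance
  ∂[2,3,6] = [3,6] − [2,6] + [2,3],
  ∂[3,4,7] = [4,7] − [3,7] + [3,4].
As a 22×12 matrix over Z this has rank 12, with invariant factors (1,1,1,1,1,1,1,1,1,1,1,2).

Reading off H_k = ker ∂_k / im ∂_{k+1}:

  H_0: rank C_0 − rank ∂_1 = 11 − 9 = 2, and the invariant factors of ∂_1 are all 1, so H_0 ≅ Z^2.

H_0 = Z^2.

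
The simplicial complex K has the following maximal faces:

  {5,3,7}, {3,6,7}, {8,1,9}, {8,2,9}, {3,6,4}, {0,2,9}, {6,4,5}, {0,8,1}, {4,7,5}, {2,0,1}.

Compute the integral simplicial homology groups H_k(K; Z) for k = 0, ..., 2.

We work with the vertex ordering 0 < 1 < 2 < 3 < 4 < 5 < 6 < 7 < 8 < 9. The simplices of K, each written with vertices in increasing order, are:

  0-simplices (10): [0], [1], [2], [3], [4], [5], [6], [7], [8], [9]
  1-simplices (20): [0,1], [0,2], [0,8], [0,9], [1,2], [1,8], [1,9], [2,8], [2,9], [3,4], [3,5], [3,6], [3,7], [4,5], [4,6], [4,7], [5,6], [5,7], [6,7], [8,9]
  2-simplices (10): [0,1,2], [0,1,8], [0,2,9], [1,8,9], [2,8,9], [3,4,6], [3,5,7], [3,6,7], [4,5,6], [4,5,7]

Hence C_0 ≅ Z^10, C_1 ≅ Z^20, C_2 ≅ Z^10.

The boundary map ∂_1: C_1 → C_0 sends each edge [p,q] (with p < q) to q − p.
This gives a 10×20 integer matrix of rank 8; reducing to Smith normal form yields diagonal entries (1,1,1,1,1,1,1,1).

∂_2: C_2 → C_1 acts by ∂[p,q,r] = [q,r] − [p,r] + [p,q]. For instance
  ∂[0,1,8] = [1,8] − [0,8] + [0,1],
  ∂[3,5,7] = [5,7] − [3,7] + [3,5].
As a 20×10 matrix over Z this has rank 10, with invariant factors (1,1,1,1,1,1,1,1,1,1).

From H_k ≅ ker(∂_k) / im(∂_{k+1}) we obtain:

  H_0: rank C_0 − rank ∂_1 = 10 − 8 = 2, and the invariant factors of ∂_1 are all 1, so H_0 ≅ Z^2.
  H_1: rank ker ∂_1 − rank ∂_2 = (20 − 8) − 10 = 2, and the invariant factors of ∂_2 are all 1, so H_1 ≅ Z^2.
  H_2: rank ker ∂_2 − rank ∂_3 = (10 − 10) − 0 = 0, and there is no ∂_3, so H_2 ≅ 0.

H_0 ≅ Z^2,  H_1 ≅ Z^2,  H_2 = 0.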